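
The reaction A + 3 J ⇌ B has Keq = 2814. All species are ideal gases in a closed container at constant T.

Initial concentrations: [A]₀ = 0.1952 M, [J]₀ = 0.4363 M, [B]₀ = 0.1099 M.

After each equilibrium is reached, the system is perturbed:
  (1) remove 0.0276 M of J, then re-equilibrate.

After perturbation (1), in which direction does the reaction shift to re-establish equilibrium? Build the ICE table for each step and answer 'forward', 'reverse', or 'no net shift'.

Direction: reverse

Q₀ = 6.779 vs Keq = 2814 ⇒ Q<K, forward
Step 1:
                  A         J         B
  I          0.1952    0.4363    0.1099
  C         -0.1126   -0.3378    0.1126
  E         0.08262   0.09855    0.2225
  solve Keq expr → x = 0.1126; check Q = 2814
Then remove 0.0276 M of J.
Step 2:
                  A         J         B
  I         0.08262   0.07095    0.2225
  C        0.007843   0.02353 -0.007843
  E         0.09046   0.09447    0.2146
  solve Keq expr → x = -0.007843; check Q = 2814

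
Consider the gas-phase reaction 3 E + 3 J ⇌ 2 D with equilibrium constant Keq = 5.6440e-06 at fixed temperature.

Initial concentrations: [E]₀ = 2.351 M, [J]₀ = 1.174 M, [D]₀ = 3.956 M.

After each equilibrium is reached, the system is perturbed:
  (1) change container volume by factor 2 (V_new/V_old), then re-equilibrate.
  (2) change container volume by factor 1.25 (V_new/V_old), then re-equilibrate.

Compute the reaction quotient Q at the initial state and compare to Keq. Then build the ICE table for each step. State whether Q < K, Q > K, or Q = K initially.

Q₀ = 0.7443 vs Keq = 5.6440e-06 ⇒ Q>K, reverse
Step 1:
                   E          J          D
  Initial      2.351      1.174      3.956
  Change       4.895      4.895     -3.263
  Equil        7.246      6.069     0.6928
  solve Keq expr → x = -1.632; check Q = 5.6440e-06
Then change container volume by factor 2 (V_new/V_old).
Step 2:
                   E          J          D
  Initial      3.623      3.034     0.3464
  Change      0.3446     0.3446    -0.2298
  Equil        3.968      3.379     0.1166
  solve Keq expr → x = -0.1149; check Q = 5.6440e-06
Then change container volume by factor 1.25 (V_new/V_old).
Step 3:
                   E          J          D
  Initial      3.174      2.703     0.0933
  Change     0.04607    0.04607   -0.03072
  Equil         3.22      2.749    0.06258
  solve Keq expr → x = -0.01536; check Q = 5.6440e-06

Q₀ = 0.7443; Q > K (proceeds reverse)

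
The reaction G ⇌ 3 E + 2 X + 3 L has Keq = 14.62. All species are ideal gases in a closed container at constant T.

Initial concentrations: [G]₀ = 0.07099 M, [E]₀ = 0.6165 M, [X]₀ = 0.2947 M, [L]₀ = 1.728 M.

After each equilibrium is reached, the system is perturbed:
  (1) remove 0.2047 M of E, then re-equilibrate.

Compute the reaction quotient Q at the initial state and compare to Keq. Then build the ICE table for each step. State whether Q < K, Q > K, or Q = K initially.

Q₀ = 1.479; Q < K (proceeds forward)

Q₀ = 1.479 vs Keq = 14.62 ⇒ Q<K, forward
Step 1:
                  G         E         X         L
  Initial   0.07099    0.6165    0.2947     1.728
  Change   -0.04398    0.1319   0.08795    0.1319
  Equil     0.02701    0.7484    0.3827      1.86
  solve Keq expr → x = 0.04398; check Q = 14.62
Then remove 0.2047 M of E.
Step 2:
                  G         E         X         L
  Initial   0.02701    0.5437    0.3827      1.86
  Change     -0.012   0.03599   0.02399   0.03599
  Equil     0.01502    0.5797    0.4066     1.896
  solve Keq expr → x = 0.012; check Q = 14.62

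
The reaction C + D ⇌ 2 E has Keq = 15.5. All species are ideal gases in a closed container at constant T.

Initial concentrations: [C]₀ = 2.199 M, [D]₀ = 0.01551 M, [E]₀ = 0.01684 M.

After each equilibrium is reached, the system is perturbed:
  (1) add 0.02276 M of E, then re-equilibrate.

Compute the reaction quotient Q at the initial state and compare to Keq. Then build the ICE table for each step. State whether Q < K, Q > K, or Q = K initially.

Q₀ = 0.008315; Q < K (proceeds forward)

Q₀ = 0.008315 vs Keq = 15.5 ⇒ Q<K, forward
Step 1:
                    C           D           E
  I             2.199     0.01551     0.01684
  C          -0.01544    -0.01544     0.03089
  E             2.184  6.7298e-05     0.04773
  solve Keq expr → x = 0.01544; check Q = 15.5
Then add 0.02276 M of E.
Step 2:
                    C           D           E
  I             2.184  6.7298e-05     0.07049
  C        7.8833e-05  7.8833e-05 -1.5767e-04
  E             2.184  1.4613e-04     0.07033
  solve Keq expr → x = -7.8833e-05; check Q = 15.5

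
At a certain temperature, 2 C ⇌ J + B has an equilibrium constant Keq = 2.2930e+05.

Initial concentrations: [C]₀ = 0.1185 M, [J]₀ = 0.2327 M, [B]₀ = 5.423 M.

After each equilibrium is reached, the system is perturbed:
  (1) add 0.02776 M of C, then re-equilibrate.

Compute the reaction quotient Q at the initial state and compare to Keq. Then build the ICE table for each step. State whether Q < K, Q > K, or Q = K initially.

Q₀ = 89.87; Q < K (proceeds forward)

Q₀ = 89.87 vs Keq = 2.2930e+05 ⇒ Q<K, forward
Step 1:
                   C          J          B
  init        0.1185     0.2327      5.423
  Δ          -0.1159    0.05793    0.05793
  eq        0.002636     0.2906      5.481
  solve Keq expr → x = 0.05793; check Q = 2.2930e+05
Then add 0.02776 M of C.
Step 2:
                   C          J          B
  init        0.0304     0.2906      5.481
  Δ         -0.02769    0.01385    0.01385
  eq        0.002701     0.3045      5.495
  solve Keq expr → x = 0.01385; check Q = 2.2930e+05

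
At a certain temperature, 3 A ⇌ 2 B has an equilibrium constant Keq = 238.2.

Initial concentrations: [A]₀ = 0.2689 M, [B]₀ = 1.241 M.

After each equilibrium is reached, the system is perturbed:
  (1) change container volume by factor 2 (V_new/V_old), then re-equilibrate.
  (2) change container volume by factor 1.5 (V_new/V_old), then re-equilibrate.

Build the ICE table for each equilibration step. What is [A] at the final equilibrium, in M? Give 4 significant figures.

Q₀ = 79.21 vs Keq = 238.2 ⇒ Q<K, forward
Step 1:
                  A         B
  init       0.2689     1.241
  Δ        -0.07747   0.05165
  eq         0.1914     1.293
  solve Keq expr → x = 0.02582; check Q = 238.2
Then change container volume by factor 2 (V_new/V_old).
Step 2:
                  A         B
  init      0.09571    0.6463
  Δ         0.02297  -0.01531
  eq         0.1187     0.631
  solve Keq expr → x = -0.007655; check Q = 238.2
Then change container volume by factor 1.5 (V_new/V_old).
Step 3:
                  A         B
  init      0.07912    0.4207
  Δ         0.01045 -0.006965
  eq        0.08957    0.4137
  solve Keq expr → x = -0.003482; check Q = 238.2

[A]_eq = 0.08957 M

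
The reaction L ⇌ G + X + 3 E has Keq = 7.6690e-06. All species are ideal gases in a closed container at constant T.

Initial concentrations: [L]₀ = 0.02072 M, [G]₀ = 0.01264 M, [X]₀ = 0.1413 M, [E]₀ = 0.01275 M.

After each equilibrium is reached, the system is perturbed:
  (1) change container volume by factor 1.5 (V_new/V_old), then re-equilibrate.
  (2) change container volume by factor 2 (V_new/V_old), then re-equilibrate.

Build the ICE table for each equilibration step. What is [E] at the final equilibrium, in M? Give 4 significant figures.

[E]_eq = 0.02252 M

Q₀ = 1.7866e-07 vs Keq = 7.6690e-06 ⇒ Q<K, forward
Step 1:
                   L          G          X          E
  Initial    0.02072    0.01264     0.1413    0.01275
  Change   -0.006844   0.006844   0.006844    0.02053
  Equil      0.01388    0.01948     0.1481    0.03328
  solve Keq expr → x = 0.006844; check Q = 7.6690e-06
Then change container volume by factor 1.5 (V_new/V_old).
Step 2:
                   L          G          X          E
  Initial   0.009251    0.01299    0.09876    0.02219
  Change   -0.002944   0.002944   0.002944   0.008831
  Equil     0.006307    0.01593     0.1017    0.03102
  solve Keq expr → x = 0.002944; check Q = 7.6690e-06
Then change container volume by factor 2 (V_new/V_old).
Step 3:
                   L          G          X          E
  Initial   0.003153   0.007967    0.05085    0.01551
  Change   -0.002337   0.002337   0.002337   0.007011
  Equil   8.1631e-04     0.0103    0.05319    0.02252
  solve Keq expr → x = 0.002337; check Q = 7.6690e-06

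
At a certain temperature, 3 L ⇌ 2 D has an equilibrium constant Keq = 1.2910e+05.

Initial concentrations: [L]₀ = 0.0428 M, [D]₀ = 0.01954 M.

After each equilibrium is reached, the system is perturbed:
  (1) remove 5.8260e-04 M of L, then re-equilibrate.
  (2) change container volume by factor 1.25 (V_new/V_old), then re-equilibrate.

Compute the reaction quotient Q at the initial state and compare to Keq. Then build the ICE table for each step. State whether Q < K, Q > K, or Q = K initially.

Q₀ = 4.87 vs Keq = 1.2910e+05 ⇒ Q<K, forward
Step 1:
                    L           D
  init         0.0428     0.01954
  Δ          -0.04025     0.02683
  eq         0.002554     0.04637
  solve Keq expr → x = 0.01342; check Q = 1.2910e+05
Then remove 5.8260e-04 M of L.
Step 2:
                    L           D
  init       0.001971     0.04637
  Δ        5.6866e-04 -3.7911e-04
  eq          0.00254     0.04599
  solve Keq expr → x = -1.8955e-04; check Q = 1.2910e+05
Then change container volume by factor 1.25 (V_new/V_old).
Step 3:
                    L           D
  init       0.002032     0.03679
  Δ        1.5285e-04 -1.0190e-04
  eq         0.002185     0.03669
  solve Keq expr → x = -5.0951e-05; check Q = 1.2910e+05

Q₀ = 4.87; Q < K (proceeds forward)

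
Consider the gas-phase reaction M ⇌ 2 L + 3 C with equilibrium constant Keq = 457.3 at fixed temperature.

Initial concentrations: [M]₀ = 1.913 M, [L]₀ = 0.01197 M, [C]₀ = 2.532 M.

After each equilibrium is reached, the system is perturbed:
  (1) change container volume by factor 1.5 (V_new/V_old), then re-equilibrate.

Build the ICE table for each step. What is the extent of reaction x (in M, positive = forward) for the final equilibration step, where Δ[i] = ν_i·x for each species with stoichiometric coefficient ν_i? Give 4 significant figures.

x = 0.2326 M

Q₀ = 0.001216 vs Keq = 457.3 ⇒ Q<K, forward
Step 1:
                  M         L         C
  Initial     1.913   0.01197     2.532
  Change     -0.897     1.794     2.691
  Equil       1.016     1.806     5.223
  solve Keq expr → x = 0.897; check Q = 457.3
Then change container volume by factor 1.5 (V_new/V_old).
Step 2:
                  M         L         C
  Initial    0.6774     1.204     3.482
  Change    -0.2326    0.4651    0.6977
  Equil      0.4448     1.669      4.18
  solve Keq expr → x = 0.2326; check Q = 457.3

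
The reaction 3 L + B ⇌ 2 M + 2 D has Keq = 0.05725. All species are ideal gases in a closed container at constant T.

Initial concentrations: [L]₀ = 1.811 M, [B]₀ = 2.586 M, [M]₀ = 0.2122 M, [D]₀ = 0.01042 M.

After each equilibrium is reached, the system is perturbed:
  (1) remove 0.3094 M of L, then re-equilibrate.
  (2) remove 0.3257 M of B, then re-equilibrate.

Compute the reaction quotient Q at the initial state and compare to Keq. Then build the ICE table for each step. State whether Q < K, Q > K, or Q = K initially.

Q₀ = 3.1830e-07 vs Keq = 0.05725 ⇒ Q<K, forward
Step 1:
                   L          B          M          D
  I            1.811      2.586     0.2122    0.01042
  C          -0.7755    -0.2585      0.517      0.517
  E            1.035      2.327     0.7292     0.5274
  solve Keq expr → x = 0.2585; check Q = 0.05725
Then remove 0.3094 M of L.
Step 2:
                   L          B          M          D
  I           0.7261      2.327     0.7292     0.5274
  C           0.1232    0.04105   -0.08211   -0.08211
  E           0.8492      2.369     0.6471     0.4453
  solve Keq expr → x = -0.04105; check Q = 0.05725
Then remove 0.3257 M of B.
Step 3:
                   L          B          M          D
  I           0.8492      2.043     0.6471     0.4453
  C          0.01686   0.005621   -0.01124   -0.01124
  E           0.8661      2.048     0.6359     0.4341
  solve Keq expr → x = -0.005621; check Q = 0.05725

Q₀ = 3.1830e-07; Q < K (proceeds forward)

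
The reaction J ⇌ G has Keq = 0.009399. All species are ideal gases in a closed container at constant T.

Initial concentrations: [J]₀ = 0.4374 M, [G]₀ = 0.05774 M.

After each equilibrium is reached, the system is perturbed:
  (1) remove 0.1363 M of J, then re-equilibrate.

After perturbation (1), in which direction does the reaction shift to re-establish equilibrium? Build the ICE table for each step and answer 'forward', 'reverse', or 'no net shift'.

Direction: reverse

Q₀ = 0.132 vs Keq = 0.009399 ⇒ Q>K, reverse
Step 1:
                  J         G
  I          0.4374   0.05774
  C         0.05313  -0.05313
  E          0.4905   0.00461
  solve Keq expr → x = -0.05313; check Q = 0.009399
Then remove 0.1363 M of J.
Step 2:
                  J         G
  I          0.3542   0.00461
  C        0.001269 -0.001269
  E          0.3555  0.003341
  solve Keq expr → x = -0.001269; check Q = 0.009399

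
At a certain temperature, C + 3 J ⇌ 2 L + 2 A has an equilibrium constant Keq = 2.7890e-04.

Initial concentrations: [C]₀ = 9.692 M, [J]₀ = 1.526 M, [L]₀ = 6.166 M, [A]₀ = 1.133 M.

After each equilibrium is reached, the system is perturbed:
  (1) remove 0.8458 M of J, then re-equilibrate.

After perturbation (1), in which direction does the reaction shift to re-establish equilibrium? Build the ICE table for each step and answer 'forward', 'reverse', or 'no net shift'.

Direction: reverse

Q₀ = 1.417 vs Keq = 2.7890e-04 ⇒ Q>K, reverse
Step 1:
                   C          J          L          A
  I            9.692      1.526      6.166      1.133
  C           0.5373      1.612     -1.075     -1.075
  E            10.23      3.138      5.091    0.05832
  solve Keq expr → x = -0.5373; check Q = 2.7890e-04
Then remove 0.8458 M of J.
Step 2:
                   C          J          L          A
  I            10.23      2.292      5.091    0.05832
  C          0.01049    0.03148   -0.02098   -0.02098
  E            10.24      2.324       5.07    0.03733
  solve Keq expr → x = -0.01049; check Q = 2.7890e-04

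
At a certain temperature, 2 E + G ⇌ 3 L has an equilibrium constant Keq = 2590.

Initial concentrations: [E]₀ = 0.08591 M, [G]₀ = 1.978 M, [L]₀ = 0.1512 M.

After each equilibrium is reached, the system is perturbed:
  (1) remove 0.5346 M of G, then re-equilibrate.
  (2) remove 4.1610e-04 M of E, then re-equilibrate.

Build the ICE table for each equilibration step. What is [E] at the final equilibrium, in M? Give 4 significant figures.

Q₀ = 0.2368 vs Keq = 2590 ⇒ Q<K, forward
Step 1:
                    E           G           L
  I           0.08591       1.978      0.1512
  C          -0.08385    -0.04193      0.1258
  E          0.002059       1.936       0.277
  solve Keq expr → x = 0.04193; check Q = 2590
Then remove 0.5346 M of G.
Step 2:
                    E           G           L
  I          0.002059       1.401       0.277
  C        3.5386e-04  1.7693e-04 -5.3080e-04
  E          0.002412       1.402      0.2764
  solve Keq expr → x = -1.7693e-04; check Q = 2590
Then remove 4.1610e-04 M of E.
Step 3:
                    E           G           L
  I          0.001996       1.402      0.2764
  C        4.0792e-04  2.0396e-04 -6.1188e-04
  E          0.002404       1.402      0.2758
  solve Keq expr → x = -2.0396e-04; check Q = 2590

[E]_eq = 0.002404 M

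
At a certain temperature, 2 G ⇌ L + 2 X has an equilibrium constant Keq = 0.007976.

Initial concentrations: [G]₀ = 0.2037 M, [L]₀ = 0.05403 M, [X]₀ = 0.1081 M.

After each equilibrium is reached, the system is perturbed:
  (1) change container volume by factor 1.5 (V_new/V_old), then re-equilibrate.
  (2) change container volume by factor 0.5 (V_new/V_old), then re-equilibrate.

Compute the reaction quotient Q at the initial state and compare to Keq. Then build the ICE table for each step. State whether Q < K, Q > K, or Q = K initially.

Q₀ = 0.01522 vs Keq = 0.007976 ⇒ Q>K, reverse
Step 1:
                  G         L         X
  I          0.2037   0.05403    0.1081
  C         0.01634 -0.008169  -0.01634
  E            0.22   0.04586   0.09176
  solve Keq expr → x = -0.008169; check Q = 0.007976
Then change container volume by factor 1.5 (V_new/V_old).
Step 2:
                  G         L         X
  I          0.1467   0.03057   0.06118
  C       -0.006702  0.003351  0.006702
  E            0.14   0.03393   0.06788
  solve Keq expr → x = 0.003351; check Q = 0.007976
Then change container volume by factor 0.5 (V_new/V_old).
Step 3:
                  G         L         X
  I            0.28   0.06785    0.1358
  C         0.02234  -0.01117  -0.02234
  E          0.3023   0.05668    0.1134
  solve Keq expr → x = -0.01117; check Q = 0.007976

Q₀ = 0.01522; Q > K (proceeds reverse)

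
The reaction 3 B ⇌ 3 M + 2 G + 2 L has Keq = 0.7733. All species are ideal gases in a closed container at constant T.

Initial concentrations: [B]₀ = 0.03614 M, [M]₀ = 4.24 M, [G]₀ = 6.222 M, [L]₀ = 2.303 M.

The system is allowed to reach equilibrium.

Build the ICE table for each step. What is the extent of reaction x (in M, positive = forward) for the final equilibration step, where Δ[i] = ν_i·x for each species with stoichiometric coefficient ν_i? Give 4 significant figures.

x = -0.9073 M

Q₀ = 3.3157e+08 vs Keq = 0.7733 ⇒ Q>K, reverse
Step 1:
                  B         M         G         L
  I         0.03614      4.24     6.222     2.303
  C           2.722    -2.722    -1.815    -1.815
  E           2.758     1.518     4.407    0.4885
  solve Keq expr → x = -0.9073; check Q = 0.7733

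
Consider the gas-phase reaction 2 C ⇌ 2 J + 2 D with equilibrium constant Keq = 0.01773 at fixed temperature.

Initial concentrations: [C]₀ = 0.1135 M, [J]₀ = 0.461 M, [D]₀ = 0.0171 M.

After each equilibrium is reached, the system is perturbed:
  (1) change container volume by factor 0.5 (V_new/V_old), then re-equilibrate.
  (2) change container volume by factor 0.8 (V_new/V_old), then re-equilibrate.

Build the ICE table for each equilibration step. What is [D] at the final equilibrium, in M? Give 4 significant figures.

Q₀ = 0.004824 vs Keq = 0.01773 ⇒ Q<K, forward
Step 1:
                    C           J           D
  init         0.1135       0.461      0.0171
  Δ          -0.01161     0.01161     0.01161
  eq           0.1019      0.4726     0.02871
  solve Keq expr → x = 0.005804; check Q = 0.01773
Then change container volume by factor 0.5 (V_new/V_old).
Step 2:
                    C           J           D
  init         0.2038      0.9452     0.05742
  Δ           0.02442    -0.02442    -0.02442
  eq           0.2282      0.9208       0.033
  solve Keq expr → x = -0.01221; check Q = 0.01773
Then change container volume by factor 0.8 (V_new/V_old).
Step 3:
                    C           J           D
  init         0.2853       1.151     0.04125
  Δ          0.007203   -0.007203   -0.007203
  eq           0.2925       1.144     0.03405
  solve Keq expr → x = -0.003602; check Q = 0.01773

[D]_eq = 0.03405 M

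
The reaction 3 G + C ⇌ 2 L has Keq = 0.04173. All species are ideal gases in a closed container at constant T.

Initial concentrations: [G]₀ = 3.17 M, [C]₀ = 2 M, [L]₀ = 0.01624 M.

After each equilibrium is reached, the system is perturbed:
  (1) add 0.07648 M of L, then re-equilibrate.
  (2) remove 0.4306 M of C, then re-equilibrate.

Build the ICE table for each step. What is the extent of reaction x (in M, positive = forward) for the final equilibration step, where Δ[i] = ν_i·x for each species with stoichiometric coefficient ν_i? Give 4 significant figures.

x = -0.02979 M

Q₀ = 4.1397e-06 vs Keq = 0.04173 ⇒ Q<K, forward
Step 1:
                    G           C           L
  Initial        3.17           2     0.01624
  Change       -1.121     -0.3738      0.7476
  Equil         2.049       1.626      0.7638
  solve Keq expr → x = 0.3738; check Q = 0.04173
Then add 0.07648 M of L.
Step 2:
                    G           C           L
  Initial       2.049       1.626      0.8403
  Change      0.05832     0.01944    -0.03888
  Equil         2.107       1.646      0.8014
  solve Keq expr → x = -0.01944; check Q = 0.04173
Then remove 0.4306 M of C.
Step 3:
                    G           C           L
  Initial       2.107       1.215      0.8014
  Change      0.08937     0.02979    -0.05958
  Equil         2.196       1.245      0.7419
  solve Keq expr → x = -0.02979; check Q = 0.04173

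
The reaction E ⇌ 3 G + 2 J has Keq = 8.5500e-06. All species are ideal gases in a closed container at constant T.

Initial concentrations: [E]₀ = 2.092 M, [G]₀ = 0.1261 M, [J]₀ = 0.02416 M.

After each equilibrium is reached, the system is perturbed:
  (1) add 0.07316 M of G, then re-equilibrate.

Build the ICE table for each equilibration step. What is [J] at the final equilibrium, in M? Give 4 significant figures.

Q₀ = 5.5947e-07 vs Keq = 8.5500e-06 ⇒ Q<K, forward
Step 1:
                   E          G          J
  Initial      2.092     0.1261    0.02416
  Change    -0.01653    0.04958    0.03305
  Equil        2.075     0.1757    0.05721
  solve Keq expr → x = 0.01653; check Q = 8.5500e-06
Then add 0.07316 M of G.
Step 2:
                   E          G          J
  Initial      2.075     0.2488    0.05721
  Change    0.008577   -0.02573   -0.01715
  Equil        2.084     0.2231    0.04006
  solve Keq expr → x = -0.008577; check Q = 8.5500e-06

[J]_eq = 0.04006 M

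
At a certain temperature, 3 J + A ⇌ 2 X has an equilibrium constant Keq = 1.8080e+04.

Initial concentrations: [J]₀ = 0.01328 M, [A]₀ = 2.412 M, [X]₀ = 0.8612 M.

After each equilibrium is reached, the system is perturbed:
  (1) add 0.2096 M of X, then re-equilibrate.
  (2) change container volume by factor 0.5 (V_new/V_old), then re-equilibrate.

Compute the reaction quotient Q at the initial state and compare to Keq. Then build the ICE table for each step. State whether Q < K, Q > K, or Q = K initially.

Q₀ = 1.3129e+05; Q > K (proceeds reverse)

Q₀ = 1.3129e+05 vs Keq = 1.8080e+04 ⇒ Q>K, reverse
Step 1:
                   J          A          X
  init       0.01328      2.412     0.8612
  Δ          0.01226   0.004086  -0.008173
  eq         0.02554      2.416      0.853
  solve Keq expr → x = -0.004086; check Q = 1.8080e+04
Then add 0.2096 M of X.
Step 2:
                   J          A          X
  init       0.02554      2.416      1.063
  Δ         0.003974   0.001325  -0.002649
  eq         0.02951      2.417       1.06
  solve Keq expr → x = -0.001325; check Q = 1.8080e+04
Then change container volume by factor 0.5 (V_new/V_old).
Step 3:
                   J          A          X
  init       0.05903      4.835       2.12
  Δ         -0.02165  -0.007218    0.01444
  eq         0.03737      4.828      2.134
  solve Keq expr → x = 0.007218; check Q = 1.8080e+04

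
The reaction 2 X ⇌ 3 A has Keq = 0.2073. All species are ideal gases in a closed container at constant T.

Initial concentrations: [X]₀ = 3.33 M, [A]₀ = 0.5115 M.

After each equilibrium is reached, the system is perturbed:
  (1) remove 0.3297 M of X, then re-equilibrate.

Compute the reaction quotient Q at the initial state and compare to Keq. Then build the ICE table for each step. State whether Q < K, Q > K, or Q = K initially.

Q₀ = 0.01207 vs Keq = 0.2073 ⇒ Q<K, forward
Step 1:
                   X          A
  init          3.33     0.5115
  Δ          -0.4565     0.6847
  eq           2.874      1.196
  solve Keq expr → x = 0.2282; check Q = 0.2073
Then remove 0.3297 M of X.
Step 2:
                   X          A
  init         2.544      1.196
  Δ          0.05221   -0.07831
  eq           2.596      1.118
  solve Keq expr → x = -0.0261; check Q = 0.2073

Q₀ = 0.01207; Q < K (proceeds forward)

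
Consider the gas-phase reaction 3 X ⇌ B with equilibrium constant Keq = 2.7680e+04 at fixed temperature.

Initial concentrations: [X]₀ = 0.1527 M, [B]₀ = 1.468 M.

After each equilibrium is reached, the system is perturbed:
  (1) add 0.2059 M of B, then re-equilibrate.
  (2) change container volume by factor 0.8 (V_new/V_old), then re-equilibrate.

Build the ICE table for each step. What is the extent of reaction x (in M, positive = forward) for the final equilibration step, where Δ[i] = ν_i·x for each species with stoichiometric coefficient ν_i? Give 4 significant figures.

x = 0.002272 M

Q₀ = 412.3 vs Keq = 2.7680e+04 ⇒ Q<K, forward
Step 1:
                  X         B
  init       0.1527     1.468
  Δ         -0.1148   0.03827
  eq        0.03789     1.506
  solve Keq expr → x = 0.03827; check Q = 2.7680e+04
Then add 0.2059 M of B.
Step 2:
                  X         B
  init      0.03789     1.712
  Δ        0.001649 -5.4975e-04
  eq        0.03954     1.712
  solve Keq expr → x = -5.4975e-04; check Q = 2.7680e+04
Then change container volume by factor 0.8 (V_new/V_old).
Step 3:
                  X         B
  init      0.04943      2.14
  Δ       -0.006817  0.002272
  eq        0.04261     2.142
  solve Keq expr → x = 0.002272; check Q = 2.7680e+04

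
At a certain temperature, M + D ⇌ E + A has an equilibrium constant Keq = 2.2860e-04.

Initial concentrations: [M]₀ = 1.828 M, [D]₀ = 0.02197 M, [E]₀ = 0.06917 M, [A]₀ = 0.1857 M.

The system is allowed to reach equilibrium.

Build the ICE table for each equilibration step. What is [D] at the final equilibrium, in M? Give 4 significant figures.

Q₀ = 0.3198 vs Keq = 2.2860e-04 ⇒ Q>K, reverse
Step 1:
                  M         D         E         A
  Initial     1.828   0.02197   0.06917    0.1857
  Change    0.06883   0.06883  -0.06883  -0.06883
  Equil       1.897    0.0908 3.3691e-04    0.1169
  solve Keq expr → x = -0.06883; check Q = 2.2860e-04

[D]_eq = 0.0908 M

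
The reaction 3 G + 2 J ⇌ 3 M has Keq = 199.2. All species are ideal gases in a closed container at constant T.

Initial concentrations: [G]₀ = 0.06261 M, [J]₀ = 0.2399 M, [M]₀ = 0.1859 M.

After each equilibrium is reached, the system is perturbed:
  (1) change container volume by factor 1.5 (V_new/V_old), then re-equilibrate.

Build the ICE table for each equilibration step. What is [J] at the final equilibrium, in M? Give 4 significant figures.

[J]_eq = 0.1715 M

Q₀ = 454.8 vs Keq = 199.2 ⇒ Q>K, reverse
Step 1:
                   G          J          M
  I          0.06261     0.2399     0.1859
  C          0.01254   0.008359   -0.01254
  E          0.07515     0.2483     0.1734
  solve Keq expr → x = -0.004179; check Q = 199.2
Then change container volume by factor 1.5 (V_new/V_old).
Step 2:
                   G          J          M
  I           0.0501     0.1655     0.1156
  C          0.00901   0.006007   -0.00901
  E          0.05911     0.1715     0.1066
  solve Keq expr → x = -0.003003; check Q = 199.2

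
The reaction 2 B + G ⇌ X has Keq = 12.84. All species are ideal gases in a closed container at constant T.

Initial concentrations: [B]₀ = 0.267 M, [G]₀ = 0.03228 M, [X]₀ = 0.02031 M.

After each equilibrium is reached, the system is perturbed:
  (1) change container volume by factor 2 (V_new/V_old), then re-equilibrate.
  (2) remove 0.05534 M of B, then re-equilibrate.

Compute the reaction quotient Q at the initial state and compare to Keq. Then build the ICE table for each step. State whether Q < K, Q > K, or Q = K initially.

Q₀ = 8.826 vs Keq = 12.84 ⇒ Q<K, forward
Step 1:
                  B         G         X
  Initial     0.267   0.03228   0.02031
  Change  -0.008043 -0.004022  0.004022
  Equil       0.259   0.02826   0.02433
  solve Keq expr → x = 0.004022; check Q = 12.84
Then change container volume by factor 2 (V_new/V_old).
Step 2:
                  B         G         X
  Initial    0.1295   0.01413   0.01217
  Change    0.01341  0.006704 -0.006704
  Equil      0.1429   0.02083  0.005462
  solve Keq expr → x = -0.006704; check Q = 12.84
Then remove 0.05534 M of B.
Step 3:
                  B         G         X
  Initial   0.08755   0.02083  0.005462
  Change   0.005647  0.002823 -0.002823
  Equil     0.09319   0.02366  0.002638
  solve Keq expr → x = -0.002823; check Q = 12.84

Q₀ = 8.826; Q < K (proceeds forward)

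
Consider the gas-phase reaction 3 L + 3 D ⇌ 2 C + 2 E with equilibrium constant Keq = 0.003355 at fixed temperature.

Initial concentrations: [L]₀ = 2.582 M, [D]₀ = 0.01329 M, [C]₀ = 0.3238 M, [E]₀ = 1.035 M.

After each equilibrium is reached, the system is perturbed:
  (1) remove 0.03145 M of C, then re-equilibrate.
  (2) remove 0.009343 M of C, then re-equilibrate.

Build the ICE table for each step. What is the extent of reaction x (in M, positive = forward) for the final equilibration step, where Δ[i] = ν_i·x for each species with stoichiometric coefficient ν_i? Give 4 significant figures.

Q₀ = 2780 vs Keq = 0.003355 ⇒ Q>K, reverse
Step 1:
                   L          D          C          E
  I            2.582    0.01329     0.3238      1.035
  C             0.36       0.36      -0.24      -0.24
  E            2.942     0.3732    0.08383      0.795
  solve Keq expr → x = -0.12; check Q = 0.003355
Then remove 0.03145 M of C.
Step 2:
                   L          D          C          E
  I            2.942     0.3732    0.05238      0.795
  C         -0.02873   -0.02873    0.01915    0.01915
  E            2.913     0.3445    0.07153     0.8142
  solve Keq expr → x = 0.009576; check Q = 0.003355
Then remove 0.009343 M of C.
Step 3:
                   L          D          C          E
  I            2.913     0.3445    0.06219     0.8142
  C        -0.008754  -0.008754   0.005836   0.005836
  E            2.904     0.3358    0.06803       0.82
  solve Keq expr → x = 0.002918; check Q = 0.003355

x = 0.002918 M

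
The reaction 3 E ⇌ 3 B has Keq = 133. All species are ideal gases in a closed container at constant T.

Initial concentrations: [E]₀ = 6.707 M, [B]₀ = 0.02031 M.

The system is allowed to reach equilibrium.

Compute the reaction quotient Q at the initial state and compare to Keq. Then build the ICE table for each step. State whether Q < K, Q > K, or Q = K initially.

Q₀ = 2.7768e-08; Q < K (proceeds forward)

Q₀ = 2.7768e-08 vs Keq = 133 ⇒ Q<K, forward
Step 1:
                   E          B
  init         6.707    0.02031
  Δ           -5.605      5.605
  eq           1.102      5.625
  solve Keq expr → x = 1.868; check Q = 133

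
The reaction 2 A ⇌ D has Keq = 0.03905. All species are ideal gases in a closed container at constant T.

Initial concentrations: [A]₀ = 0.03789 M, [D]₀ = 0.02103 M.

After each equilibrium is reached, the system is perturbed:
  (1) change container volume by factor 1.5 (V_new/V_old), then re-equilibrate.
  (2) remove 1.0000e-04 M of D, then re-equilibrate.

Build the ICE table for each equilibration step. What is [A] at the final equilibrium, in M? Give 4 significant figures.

Q₀ = 14.65 vs Keq = 0.03905 ⇒ Q>K, reverse
Step 1:
                  A         D
  I         0.03789   0.02103
  C         0.04157  -0.02078
  E         0.07946 2.4654e-04
  solve Keq expr → x = -0.02078; check Q = 0.03905
Then change container volume by factor 1.5 (V_new/V_old).
Step 2:
                  A         D
  I         0.05297 1.6436e-04
  C       1.0867e-04 -5.4336e-05
  E         0.05308 1.1002e-04
  solve Keq expr → x = -5.4336e-05; check Q = 0.03905
Then remove 1.0000e-04 M of D.
Step 3:
                  A         D
  I         0.05308 1.0023e-05
  C       -1.9836e-04 9.9179e-05
  E         0.05288 1.0920e-04
  solve Keq expr → x = 9.9179e-05; check Q = 0.03905

[A]_eq = 0.05288 M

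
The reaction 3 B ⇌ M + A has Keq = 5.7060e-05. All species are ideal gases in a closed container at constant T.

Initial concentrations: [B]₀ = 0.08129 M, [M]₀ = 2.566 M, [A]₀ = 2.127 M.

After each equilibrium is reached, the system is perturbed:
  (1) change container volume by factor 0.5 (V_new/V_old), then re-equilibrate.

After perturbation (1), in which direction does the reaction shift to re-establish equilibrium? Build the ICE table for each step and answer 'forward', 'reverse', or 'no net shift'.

Q₀ = 1.0160e+04 vs Keq = 5.7060e-05 ⇒ Q>K, reverse
Step 1:
                    B           M           A
  I           0.08129       2.566       2.127
  C             6.287      -2.096      -2.096
  E             6.368      0.4703     0.03133
  solve Keq expr → x = -2.096; check Q = 5.7060e-05
Then change container volume by factor 0.5 (V_new/V_old).
Step 2:
                    B           M           A
  I             12.74      0.9407     0.06267
  C           -0.1555     0.05182     0.05182
  E             12.58      0.9925      0.1145
  solve Keq expr → x = 0.05182; check Q = 5.7060e-05

Direction: forward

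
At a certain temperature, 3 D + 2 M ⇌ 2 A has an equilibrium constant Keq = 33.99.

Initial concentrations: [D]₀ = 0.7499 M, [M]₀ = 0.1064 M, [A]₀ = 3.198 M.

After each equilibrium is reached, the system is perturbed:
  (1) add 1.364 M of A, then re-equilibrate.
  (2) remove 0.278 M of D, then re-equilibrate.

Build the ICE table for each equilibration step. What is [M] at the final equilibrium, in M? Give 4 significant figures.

[M]_eq = 0.5643 M

Q₀ = 2142 vs Keq = 33.99 ⇒ Q>K, reverse
Step 1:
                   D          M          A
  Initial     0.7499     0.1064      3.198
  Change      0.4273     0.2848    -0.2848
  Equil        1.177     0.3912      2.913
  solve Keq expr → x = -0.1424; check Q = 33.99
Then add 1.364 M of A.
Step 2:
                   D          M          A
  Initial      1.177     0.3912      4.277
  Change      0.1324    0.08824   -0.08824
  Equil         1.31     0.4795      4.189
  solve Keq expr → x = -0.04412; check Q = 33.99
Then remove 0.278 M of D.
Step 3:
                   D          M          A
  Initial      1.032     0.4795      4.189
  Change      0.1273    0.08485   -0.08485
  Equil        1.159     0.5643      4.104
  solve Keq expr → x = -0.04243; check Q = 33.99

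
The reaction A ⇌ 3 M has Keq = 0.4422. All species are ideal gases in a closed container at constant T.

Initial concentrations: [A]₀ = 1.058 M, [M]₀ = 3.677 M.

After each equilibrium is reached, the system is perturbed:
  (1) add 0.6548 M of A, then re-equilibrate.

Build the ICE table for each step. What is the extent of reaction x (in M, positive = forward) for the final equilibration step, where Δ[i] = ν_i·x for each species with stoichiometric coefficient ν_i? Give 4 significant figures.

x = 0.03063 M

Q₀ = 46.99 vs Keq = 0.4422 ⇒ Q>K, reverse
Step 1:
                    A           M
  init          1.058       3.677
  Δ            0.9076      -2.723
  eq            1.966      0.9543
  solve Keq expr → x = -0.9076; check Q = 0.4422
Then add 0.6548 M of A.
Step 2:
                    A           M
  init           2.62      0.9543
  Δ          -0.03063     0.09189
  eq             2.59       1.046
  solve Keq expr → x = 0.03063; check Q = 0.4422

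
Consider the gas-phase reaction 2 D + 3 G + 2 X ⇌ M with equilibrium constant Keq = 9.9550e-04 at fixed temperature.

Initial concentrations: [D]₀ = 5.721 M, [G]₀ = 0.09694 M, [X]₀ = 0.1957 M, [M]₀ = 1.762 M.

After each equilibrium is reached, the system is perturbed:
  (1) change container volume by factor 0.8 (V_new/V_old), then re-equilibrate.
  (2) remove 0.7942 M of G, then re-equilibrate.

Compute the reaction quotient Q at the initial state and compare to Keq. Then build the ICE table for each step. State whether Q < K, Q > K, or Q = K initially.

Q₀ = 1543 vs Keq = 9.9550e-04 ⇒ Q>K, reverse
Step 1:
                    D           G           X           M
  init          5.721     0.09694      0.1957       1.762
  Δ             1.339       2.009       1.339     -0.6697
  eq             7.06       2.106       1.535       1.092
  solve Keq expr → x = -0.6697; check Q = 9.9550e-04
Then change container volume by factor 0.8 (V_new/V_old).
Step 2:
                    D           G           X           M
  init          8.825       2.633       1.919       1.365
  Δ           -0.3669     -0.5503     -0.3669      0.1834
  eq            8.459       2.082       1.552       1.549
  solve Keq expr → x = 0.1834; check Q = 9.9550e-04
Then remove 0.7942 M of G.
Step 3:
                    D           G           X           M
  init          8.459       1.288       1.552       1.549
  Δ             0.304       0.456       0.304      -0.152
  eq            8.763       1.744       1.856       1.397
  solve Keq expr → x = -0.152; check Q = 9.9550e-04

Q₀ = 1543; Q > K (proceeds reverse)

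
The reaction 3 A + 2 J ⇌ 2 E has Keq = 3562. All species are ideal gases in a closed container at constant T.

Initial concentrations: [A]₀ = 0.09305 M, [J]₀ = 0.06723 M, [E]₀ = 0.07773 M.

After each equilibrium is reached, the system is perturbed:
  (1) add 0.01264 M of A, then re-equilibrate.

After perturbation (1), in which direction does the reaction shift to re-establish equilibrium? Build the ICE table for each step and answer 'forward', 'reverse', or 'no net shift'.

Q₀ = 1659 vs Keq = 3562 ⇒ Q<K, forward
Step 1:
                  A         J         E
  I         0.09305   0.06723   0.07773
  C        -0.01067 -0.007112  0.007112
  E         0.08238   0.06012   0.08484
  solve Keq expr → x = 0.003556; check Q = 3562
Then add 0.01264 M of A.
Step 2:
                  A         J         E
  I         0.09502   0.06012   0.08484
  C       -0.006037 -0.004025  0.004025
  E         0.08899   0.05609   0.08887
  solve Keq expr → x = 0.002012; check Q = 3562

Direction: forward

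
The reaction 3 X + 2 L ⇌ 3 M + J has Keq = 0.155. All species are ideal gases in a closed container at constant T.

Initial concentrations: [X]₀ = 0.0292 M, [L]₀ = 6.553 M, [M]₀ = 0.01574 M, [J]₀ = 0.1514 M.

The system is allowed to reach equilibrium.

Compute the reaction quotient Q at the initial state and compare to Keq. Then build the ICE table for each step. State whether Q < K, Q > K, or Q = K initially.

Q₀ = 5.5222e-04 vs Keq = 0.155 ⇒ Q<K, forward
Step 1:
                   X          L          M          J
  init        0.0292      6.553    0.01574     0.1514
  Δ         -0.01916   -0.01277    0.01916   0.006387
  eq         0.01004       6.54     0.0349     0.1578
  solve Keq expr → x = 0.006387; check Q = 0.155

Q₀ = 5.5222e-04; Q < K (proceeds forward)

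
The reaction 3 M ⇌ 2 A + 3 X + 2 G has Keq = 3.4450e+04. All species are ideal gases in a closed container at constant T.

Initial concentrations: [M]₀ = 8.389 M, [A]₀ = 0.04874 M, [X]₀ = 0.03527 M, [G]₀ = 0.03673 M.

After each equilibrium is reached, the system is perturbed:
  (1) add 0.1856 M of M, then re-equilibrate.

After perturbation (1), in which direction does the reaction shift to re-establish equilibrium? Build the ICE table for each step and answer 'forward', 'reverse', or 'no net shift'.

Direction: forward

Q₀ = 2.3818e-13 vs Keq = 3.4450e+04 ⇒ Q<K, forward
Step 1:
                  M         A         X         G
  I           8.389   0.04874   0.03527   0.03673
  C          -6.796      4.53     6.796      4.53
  E           1.593     4.579     6.831     4.567
  solve Keq expr → x = 2.265; check Q = 3.4450e+04
Then add 0.1856 M of M.
Step 2:
                  M         A         X         G
  I           1.779     4.579     6.831     4.567
  C         -0.1198   0.07986    0.1198   0.07986
  E           1.659     4.659     6.951     4.647
  solve Keq expr → x = 0.03993; check Q = 3.4450e+04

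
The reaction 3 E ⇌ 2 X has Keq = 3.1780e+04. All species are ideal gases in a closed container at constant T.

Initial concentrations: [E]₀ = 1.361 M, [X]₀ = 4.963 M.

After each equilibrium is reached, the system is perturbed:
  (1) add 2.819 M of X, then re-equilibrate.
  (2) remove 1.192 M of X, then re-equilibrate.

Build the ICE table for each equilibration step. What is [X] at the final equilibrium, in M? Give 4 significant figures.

Q₀ = 9.77 vs Keq = 3.1780e+04 ⇒ Q<K, forward
Step 1:
                  E         X
  Initial     1.361     4.963
  Change     -1.259    0.8394
  Equil      0.1019     5.802
  solve Keq expr → x = 0.4197; check Q = 3.1780e+04
Then add 2.819 M of X.
Step 2:
                  E         X
  Initial    0.1019     8.621
  Change    0.03059  -0.02039
  Equil      0.1325     8.601
  solve Keq expr → x = -0.0102; check Q = 3.1780e+04
Then remove 1.192 M of X.
Step 3:
                  E         X
  Initial    0.1325     7.409
  Change   -0.01246  0.008305
  Equil      0.1201     7.417
  solve Keq expr → x = 0.004152; check Q = 3.1780e+04

[X]_eq = 7.417 M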